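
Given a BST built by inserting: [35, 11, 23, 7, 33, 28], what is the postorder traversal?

Tree insertion order: [35, 11, 23, 7, 33, 28]
Tree (level-order array): [35, 11, None, 7, 23, None, None, None, 33, 28]
Postorder traversal: [7, 28, 33, 23, 11, 35]


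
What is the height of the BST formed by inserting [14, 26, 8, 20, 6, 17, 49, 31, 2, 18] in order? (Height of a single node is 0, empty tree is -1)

Insertion order: [14, 26, 8, 20, 6, 17, 49, 31, 2, 18]
Tree (level-order array): [14, 8, 26, 6, None, 20, 49, 2, None, 17, None, 31, None, None, None, None, 18]
Compute height bottom-up (empty subtree = -1):
  height(2) = 1 + max(-1, -1) = 0
  height(6) = 1 + max(0, -1) = 1
  height(8) = 1 + max(1, -1) = 2
  height(18) = 1 + max(-1, -1) = 0
  height(17) = 1 + max(-1, 0) = 1
  height(20) = 1 + max(1, -1) = 2
  height(31) = 1 + max(-1, -1) = 0
  height(49) = 1 + max(0, -1) = 1
  height(26) = 1 + max(2, 1) = 3
  height(14) = 1 + max(2, 3) = 4
Height = 4


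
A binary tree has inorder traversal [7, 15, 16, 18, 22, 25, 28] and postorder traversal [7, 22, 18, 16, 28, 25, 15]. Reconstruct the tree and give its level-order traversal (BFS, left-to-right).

Inorder:   [7, 15, 16, 18, 22, 25, 28]
Postorder: [7, 22, 18, 16, 28, 25, 15]
Algorithm: postorder visits root last, so walk postorder right-to-left;
each value is the root of the current inorder slice — split it at that
value, recurse on the right subtree first, then the left.
Recursive splits:
  root=15; inorder splits into left=[7], right=[16, 18, 22, 25, 28]
  root=25; inorder splits into left=[16, 18, 22], right=[28]
  root=28; inorder splits into left=[], right=[]
  root=16; inorder splits into left=[], right=[18, 22]
  root=18; inorder splits into left=[], right=[22]
  root=22; inorder splits into left=[], right=[]
  root=7; inorder splits into left=[], right=[]
Reconstructed level-order: [15, 7, 25, 16, 28, 18, 22]


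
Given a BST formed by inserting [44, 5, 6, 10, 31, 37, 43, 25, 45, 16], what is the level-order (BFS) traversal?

Tree insertion order: [44, 5, 6, 10, 31, 37, 43, 25, 45, 16]
Tree (level-order array): [44, 5, 45, None, 6, None, None, None, 10, None, 31, 25, 37, 16, None, None, 43]
BFS from the root, enqueuing left then right child of each popped node:
  queue [44] -> pop 44, enqueue [5, 45], visited so far: [44]
  queue [5, 45] -> pop 5, enqueue [6], visited so far: [44, 5]
  queue [45, 6] -> pop 45, enqueue [none], visited so far: [44, 5, 45]
  queue [6] -> pop 6, enqueue [10], visited so far: [44, 5, 45, 6]
  queue [10] -> pop 10, enqueue [31], visited so far: [44, 5, 45, 6, 10]
  queue [31] -> pop 31, enqueue [25, 37], visited so far: [44, 5, 45, 6, 10, 31]
  queue [25, 37] -> pop 25, enqueue [16], visited so far: [44, 5, 45, 6, 10, 31, 25]
  queue [37, 16] -> pop 37, enqueue [43], visited so far: [44, 5, 45, 6, 10, 31, 25, 37]
  queue [16, 43] -> pop 16, enqueue [none], visited so far: [44, 5, 45, 6, 10, 31, 25, 37, 16]
  queue [43] -> pop 43, enqueue [none], visited so far: [44, 5, 45, 6, 10, 31, 25, 37, 16, 43]
Result: [44, 5, 45, 6, 10, 31, 25, 37, 16, 43]


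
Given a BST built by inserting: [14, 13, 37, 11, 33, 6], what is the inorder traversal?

Tree insertion order: [14, 13, 37, 11, 33, 6]
Tree (level-order array): [14, 13, 37, 11, None, 33, None, 6]
Inorder traversal: [6, 11, 13, 14, 33, 37]


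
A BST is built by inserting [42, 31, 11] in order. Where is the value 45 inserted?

Starting tree (level order): [42, 31, None, 11]
Insertion path: 42
Result: insert 45 as right child of 42
Final tree (level order): [42, 31, 45, 11]


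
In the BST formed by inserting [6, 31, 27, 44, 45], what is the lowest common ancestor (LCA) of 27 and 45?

Tree insertion order: [6, 31, 27, 44, 45]
Tree (level-order array): [6, None, 31, 27, 44, None, None, None, 45]
In a BST, the LCA of p=27, q=45 is the first node v on the
root-to-leaf path with p <= v <= q (go left if both < v, right if both > v).
Walk from root:
  at 6: both 27 and 45 > 6, go right
  at 31: 27 <= 31 <= 45, this is the LCA
LCA = 31


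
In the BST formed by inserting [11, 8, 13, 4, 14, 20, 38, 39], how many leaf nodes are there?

Tree built from: [11, 8, 13, 4, 14, 20, 38, 39]
Tree (level-order array): [11, 8, 13, 4, None, None, 14, None, None, None, 20, None, 38, None, 39]
Rule: A leaf has 0 children.
Per-node child counts:
  node 11: 2 child(ren)
  node 8: 1 child(ren)
  node 4: 0 child(ren)
  node 13: 1 child(ren)
  node 14: 1 child(ren)
  node 20: 1 child(ren)
  node 38: 1 child(ren)
  node 39: 0 child(ren)
Matching nodes: [4, 39]
Count of leaf nodes: 2


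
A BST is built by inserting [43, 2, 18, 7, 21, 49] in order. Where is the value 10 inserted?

Starting tree (level order): [43, 2, 49, None, 18, None, None, 7, 21]
Insertion path: 43 -> 2 -> 18 -> 7
Result: insert 10 as right child of 7
Final tree (level order): [43, 2, 49, None, 18, None, None, 7, 21, None, 10]


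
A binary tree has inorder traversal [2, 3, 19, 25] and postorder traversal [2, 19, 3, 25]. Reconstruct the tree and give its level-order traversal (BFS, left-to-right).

Inorder:   [2, 3, 19, 25]
Postorder: [2, 19, 3, 25]
Algorithm: postorder visits root last, so walk postorder right-to-left;
each value is the root of the current inorder slice — split it at that
value, recurse on the right subtree first, then the left.
Recursive splits:
  root=25; inorder splits into left=[2, 3, 19], right=[]
  root=3; inorder splits into left=[2], right=[19]
  root=19; inorder splits into left=[], right=[]
  root=2; inorder splits into left=[], right=[]
Reconstructed level-order: [25, 3, 2, 19]


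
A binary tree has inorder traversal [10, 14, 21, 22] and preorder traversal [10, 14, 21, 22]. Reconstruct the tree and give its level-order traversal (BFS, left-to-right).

Inorder:  [10, 14, 21, 22]
Preorder: [10, 14, 21, 22]
Algorithm: preorder visits root first, so consume preorder in order;
for each root, split the current inorder slice at that value into
left-subtree inorder and right-subtree inorder, then recurse.
Recursive splits:
  root=10; inorder splits into left=[], right=[14, 21, 22]
  root=14; inorder splits into left=[], right=[21, 22]
  root=21; inorder splits into left=[], right=[22]
  root=22; inorder splits into left=[], right=[]
Reconstructed level-order: [10, 14, 21, 22]


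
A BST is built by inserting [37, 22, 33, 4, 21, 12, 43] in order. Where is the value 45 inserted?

Starting tree (level order): [37, 22, 43, 4, 33, None, None, None, 21, None, None, 12]
Insertion path: 37 -> 43
Result: insert 45 as right child of 43
Final tree (level order): [37, 22, 43, 4, 33, None, 45, None, 21, None, None, None, None, 12]


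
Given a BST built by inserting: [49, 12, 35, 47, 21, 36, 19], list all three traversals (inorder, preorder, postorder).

Tree insertion order: [49, 12, 35, 47, 21, 36, 19]
Tree (level-order array): [49, 12, None, None, 35, 21, 47, 19, None, 36]
Inorder (L, root, R): [12, 19, 21, 35, 36, 47, 49]
Preorder (root, L, R): [49, 12, 35, 21, 19, 47, 36]
Postorder (L, R, root): [19, 21, 36, 47, 35, 12, 49]


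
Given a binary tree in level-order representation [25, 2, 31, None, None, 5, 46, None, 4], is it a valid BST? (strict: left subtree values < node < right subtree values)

Level-order array: [25, 2, 31, None, None, 5, 46, None, 4]
Validate using subtree bounds (lo, hi): at each node, require lo < value < hi,
then recurse left with hi=value and right with lo=value.
Preorder trace (stopping at first violation):
  at node 25 with bounds (-inf, +inf): OK
  at node 2 with bounds (-inf, 25): OK
  at node 31 with bounds (25, +inf): OK
  at node 5 with bounds (25, 31): VIOLATION
Node 5 violates its bound: not (25 < 5 < 31).
Result: Not a valid BST


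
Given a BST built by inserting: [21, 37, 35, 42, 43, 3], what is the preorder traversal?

Tree insertion order: [21, 37, 35, 42, 43, 3]
Tree (level-order array): [21, 3, 37, None, None, 35, 42, None, None, None, 43]
Preorder traversal: [21, 3, 37, 35, 42, 43]


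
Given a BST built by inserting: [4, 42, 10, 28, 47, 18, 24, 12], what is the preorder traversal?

Tree insertion order: [4, 42, 10, 28, 47, 18, 24, 12]
Tree (level-order array): [4, None, 42, 10, 47, None, 28, None, None, 18, None, 12, 24]
Preorder traversal: [4, 42, 10, 28, 18, 12, 24, 47]


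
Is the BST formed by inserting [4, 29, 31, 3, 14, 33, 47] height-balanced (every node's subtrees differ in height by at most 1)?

Tree (level-order array): [4, 3, 29, None, None, 14, 31, None, None, None, 33, None, 47]
Definition: a tree is height-balanced if, at every node, |h(left) - h(right)| <= 1 (empty subtree has height -1).
Bottom-up per-node check:
  node 3: h_left=-1, h_right=-1, diff=0 [OK], height=0
  node 14: h_left=-1, h_right=-1, diff=0 [OK], height=0
  node 47: h_left=-1, h_right=-1, diff=0 [OK], height=0
  node 33: h_left=-1, h_right=0, diff=1 [OK], height=1
  node 31: h_left=-1, h_right=1, diff=2 [FAIL (|-1-1|=2 > 1)], height=2
  node 29: h_left=0, h_right=2, diff=2 [FAIL (|0-2|=2 > 1)], height=3
  node 4: h_left=0, h_right=3, diff=3 [FAIL (|0-3|=3 > 1)], height=4
Node 31 violates the condition: |-1 - 1| = 2 > 1.
Result: Not balanced


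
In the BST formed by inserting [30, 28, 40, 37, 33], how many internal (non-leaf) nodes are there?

Tree built from: [30, 28, 40, 37, 33]
Tree (level-order array): [30, 28, 40, None, None, 37, None, 33]
Rule: An internal node has at least one child.
Per-node child counts:
  node 30: 2 child(ren)
  node 28: 0 child(ren)
  node 40: 1 child(ren)
  node 37: 1 child(ren)
  node 33: 0 child(ren)
Matching nodes: [30, 40, 37]
Count of internal (non-leaf) nodes: 3


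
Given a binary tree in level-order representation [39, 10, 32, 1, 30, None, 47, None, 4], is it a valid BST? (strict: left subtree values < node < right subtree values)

Level-order array: [39, 10, 32, 1, 30, None, 47, None, 4]
Validate using subtree bounds (lo, hi): at each node, require lo < value < hi,
then recurse left with hi=value and right with lo=value.
Preorder trace (stopping at first violation):
  at node 39 with bounds (-inf, +inf): OK
  at node 10 with bounds (-inf, 39): OK
  at node 1 with bounds (-inf, 10): OK
  at node 4 with bounds (1, 10): OK
  at node 30 with bounds (10, 39): OK
  at node 32 with bounds (39, +inf): VIOLATION
Node 32 violates its bound: not (39 < 32 < +inf).
Result: Not a valid BST


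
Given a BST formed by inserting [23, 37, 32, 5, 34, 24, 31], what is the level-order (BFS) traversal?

Tree insertion order: [23, 37, 32, 5, 34, 24, 31]
Tree (level-order array): [23, 5, 37, None, None, 32, None, 24, 34, None, 31]
BFS from the root, enqueuing left then right child of each popped node:
  queue [23] -> pop 23, enqueue [5, 37], visited so far: [23]
  queue [5, 37] -> pop 5, enqueue [none], visited so far: [23, 5]
  queue [37] -> pop 37, enqueue [32], visited so far: [23, 5, 37]
  queue [32] -> pop 32, enqueue [24, 34], visited so far: [23, 5, 37, 32]
  queue [24, 34] -> pop 24, enqueue [31], visited so far: [23, 5, 37, 32, 24]
  queue [34, 31] -> pop 34, enqueue [none], visited so far: [23, 5, 37, 32, 24, 34]
  queue [31] -> pop 31, enqueue [none], visited so far: [23, 5, 37, 32, 24, 34, 31]
Result: [23, 5, 37, 32, 24, 34, 31]


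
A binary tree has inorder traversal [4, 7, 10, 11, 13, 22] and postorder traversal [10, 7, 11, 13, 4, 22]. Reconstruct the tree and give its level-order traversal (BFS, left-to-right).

Inorder:   [4, 7, 10, 11, 13, 22]
Postorder: [10, 7, 11, 13, 4, 22]
Algorithm: postorder visits root last, so walk postorder right-to-left;
each value is the root of the current inorder slice — split it at that
value, recurse on the right subtree first, then the left.
Recursive splits:
  root=22; inorder splits into left=[4, 7, 10, 11, 13], right=[]
  root=4; inorder splits into left=[], right=[7, 10, 11, 13]
  root=13; inorder splits into left=[7, 10, 11], right=[]
  root=11; inorder splits into left=[7, 10], right=[]
  root=7; inorder splits into left=[], right=[10]
  root=10; inorder splits into left=[], right=[]
Reconstructed level-order: [22, 4, 13, 11, 7, 10]


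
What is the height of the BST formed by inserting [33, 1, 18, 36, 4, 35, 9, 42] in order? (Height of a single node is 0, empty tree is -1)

Insertion order: [33, 1, 18, 36, 4, 35, 9, 42]
Tree (level-order array): [33, 1, 36, None, 18, 35, 42, 4, None, None, None, None, None, None, 9]
Compute height bottom-up (empty subtree = -1):
  height(9) = 1 + max(-1, -1) = 0
  height(4) = 1 + max(-1, 0) = 1
  height(18) = 1 + max(1, -1) = 2
  height(1) = 1 + max(-1, 2) = 3
  height(35) = 1 + max(-1, -1) = 0
  height(42) = 1 + max(-1, -1) = 0
  height(36) = 1 + max(0, 0) = 1
  height(33) = 1 + max(3, 1) = 4
Height = 4


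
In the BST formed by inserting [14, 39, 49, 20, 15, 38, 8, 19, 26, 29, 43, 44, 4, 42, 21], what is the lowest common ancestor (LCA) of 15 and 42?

Tree insertion order: [14, 39, 49, 20, 15, 38, 8, 19, 26, 29, 43, 44, 4, 42, 21]
Tree (level-order array): [14, 8, 39, 4, None, 20, 49, None, None, 15, 38, 43, None, None, 19, 26, None, 42, 44, None, None, 21, 29]
In a BST, the LCA of p=15, q=42 is the first node v on the
root-to-leaf path with p <= v <= q (go left if both < v, right if both > v).
Walk from root:
  at 14: both 15 and 42 > 14, go right
  at 39: 15 <= 39 <= 42, this is the LCA
LCA = 39


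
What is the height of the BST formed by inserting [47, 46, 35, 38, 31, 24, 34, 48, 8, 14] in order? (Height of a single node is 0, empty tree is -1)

Insertion order: [47, 46, 35, 38, 31, 24, 34, 48, 8, 14]
Tree (level-order array): [47, 46, 48, 35, None, None, None, 31, 38, 24, 34, None, None, 8, None, None, None, None, 14]
Compute height bottom-up (empty subtree = -1):
  height(14) = 1 + max(-1, -1) = 0
  height(8) = 1 + max(-1, 0) = 1
  height(24) = 1 + max(1, -1) = 2
  height(34) = 1 + max(-1, -1) = 0
  height(31) = 1 + max(2, 0) = 3
  height(38) = 1 + max(-1, -1) = 0
  height(35) = 1 + max(3, 0) = 4
  height(46) = 1 + max(4, -1) = 5
  height(48) = 1 + max(-1, -1) = 0
  height(47) = 1 + max(5, 0) = 6
Height = 6


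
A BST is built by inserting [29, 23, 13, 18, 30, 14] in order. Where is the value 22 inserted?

Starting tree (level order): [29, 23, 30, 13, None, None, None, None, 18, 14]
Insertion path: 29 -> 23 -> 13 -> 18
Result: insert 22 as right child of 18
Final tree (level order): [29, 23, 30, 13, None, None, None, None, 18, 14, 22]


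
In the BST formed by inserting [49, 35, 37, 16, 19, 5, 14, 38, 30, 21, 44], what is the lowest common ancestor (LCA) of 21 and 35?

Tree insertion order: [49, 35, 37, 16, 19, 5, 14, 38, 30, 21, 44]
Tree (level-order array): [49, 35, None, 16, 37, 5, 19, None, 38, None, 14, None, 30, None, 44, None, None, 21]
In a BST, the LCA of p=21, q=35 is the first node v on the
root-to-leaf path with p <= v <= q (go left if both < v, right if both > v).
Walk from root:
  at 49: both 21 and 35 < 49, go left
  at 35: 21 <= 35 <= 35, this is the LCA
LCA = 35


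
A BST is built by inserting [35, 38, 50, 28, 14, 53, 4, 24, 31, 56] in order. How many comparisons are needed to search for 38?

Search path for 38: 35 -> 38
Found: True
Comparisons: 2


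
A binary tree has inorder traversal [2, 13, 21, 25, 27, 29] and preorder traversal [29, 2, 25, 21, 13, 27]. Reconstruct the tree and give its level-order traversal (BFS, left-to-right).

Inorder:  [2, 13, 21, 25, 27, 29]
Preorder: [29, 2, 25, 21, 13, 27]
Algorithm: preorder visits root first, so consume preorder in order;
for each root, split the current inorder slice at that value into
left-subtree inorder and right-subtree inorder, then recurse.
Recursive splits:
  root=29; inorder splits into left=[2, 13, 21, 25, 27], right=[]
  root=2; inorder splits into left=[], right=[13, 21, 25, 27]
  root=25; inorder splits into left=[13, 21], right=[27]
  root=21; inorder splits into left=[13], right=[]
  root=13; inorder splits into left=[], right=[]
  root=27; inorder splits into left=[], right=[]
Reconstructed level-order: [29, 2, 25, 21, 27, 13]


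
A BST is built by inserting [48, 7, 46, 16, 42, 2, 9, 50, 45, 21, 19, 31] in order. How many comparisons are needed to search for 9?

Search path for 9: 48 -> 7 -> 46 -> 16 -> 9
Found: True
Comparisons: 5


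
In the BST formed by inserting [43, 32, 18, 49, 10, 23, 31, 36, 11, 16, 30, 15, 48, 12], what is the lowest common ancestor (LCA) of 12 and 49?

Tree insertion order: [43, 32, 18, 49, 10, 23, 31, 36, 11, 16, 30, 15, 48, 12]
Tree (level-order array): [43, 32, 49, 18, 36, 48, None, 10, 23, None, None, None, None, None, 11, None, 31, None, 16, 30, None, 15, None, None, None, 12]
In a BST, the LCA of p=12, q=49 is the first node v on the
root-to-leaf path with p <= v <= q (go left if both < v, right if both > v).
Walk from root:
  at 43: 12 <= 43 <= 49, this is the LCA
LCA = 43


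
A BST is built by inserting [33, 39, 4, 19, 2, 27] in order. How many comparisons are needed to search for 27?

Search path for 27: 33 -> 4 -> 19 -> 27
Found: True
Comparisons: 4


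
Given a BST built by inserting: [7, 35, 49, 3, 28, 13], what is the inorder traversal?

Tree insertion order: [7, 35, 49, 3, 28, 13]
Tree (level-order array): [7, 3, 35, None, None, 28, 49, 13]
Inorder traversal: [3, 7, 13, 28, 35, 49]


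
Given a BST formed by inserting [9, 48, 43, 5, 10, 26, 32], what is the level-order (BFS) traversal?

Tree insertion order: [9, 48, 43, 5, 10, 26, 32]
Tree (level-order array): [9, 5, 48, None, None, 43, None, 10, None, None, 26, None, 32]
BFS from the root, enqueuing left then right child of each popped node:
  queue [9] -> pop 9, enqueue [5, 48], visited so far: [9]
  queue [5, 48] -> pop 5, enqueue [none], visited so far: [9, 5]
  queue [48] -> pop 48, enqueue [43], visited so far: [9, 5, 48]
  queue [43] -> pop 43, enqueue [10], visited so far: [9, 5, 48, 43]
  queue [10] -> pop 10, enqueue [26], visited so far: [9, 5, 48, 43, 10]
  queue [26] -> pop 26, enqueue [32], visited so far: [9, 5, 48, 43, 10, 26]
  queue [32] -> pop 32, enqueue [none], visited so far: [9, 5, 48, 43, 10, 26, 32]
Result: [9, 5, 48, 43, 10, 26, 32]


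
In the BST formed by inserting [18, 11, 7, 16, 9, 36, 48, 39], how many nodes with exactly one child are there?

Tree built from: [18, 11, 7, 16, 9, 36, 48, 39]
Tree (level-order array): [18, 11, 36, 7, 16, None, 48, None, 9, None, None, 39]
Rule: These are nodes with exactly 1 non-null child.
Per-node child counts:
  node 18: 2 child(ren)
  node 11: 2 child(ren)
  node 7: 1 child(ren)
  node 9: 0 child(ren)
  node 16: 0 child(ren)
  node 36: 1 child(ren)
  node 48: 1 child(ren)
  node 39: 0 child(ren)
Matching nodes: [7, 36, 48]
Count of nodes with exactly one child: 3


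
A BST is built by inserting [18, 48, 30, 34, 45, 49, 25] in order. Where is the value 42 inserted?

Starting tree (level order): [18, None, 48, 30, 49, 25, 34, None, None, None, None, None, 45]
Insertion path: 18 -> 48 -> 30 -> 34 -> 45
Result: insert 42 as left child of 45
Final tree (level order): [18, None, 48, 30, 49, 25, 34, None, None, None, None, None, 45, 42]


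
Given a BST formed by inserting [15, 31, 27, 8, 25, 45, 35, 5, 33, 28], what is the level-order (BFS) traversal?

Tree insertion order: [15, 31, 27, 8, 25, 45, 35, 5, 33, 28]
Tree (level-order array): [15, 8, 31, 5, None, 27, 45, None, None, 25, 28, 35, None, None, None, None, None, 33]
BFS from the root, enqueuing left then right child of each popped node:
  queue [15] -> pop 15, enqueue [8, 31], visited so far: [15]
  queue [8, 31] -> pop 8, enqueue [5], visited so far: [15, 8]
  queue [31, 5] -> pop 31, enqueue [27, 45], visited so far: [15, 8, 31]
  queue [5, 27, 45] -> pop 5, enqueue [none], visited so far: [15, 8, 31, 5]
  queue [27, 45] -> pop 27, enqueue [25, 28], visited so far: [15, 8, 31, 5, 27]
  queue [45, 25, 28] -> pop 45, enqueue [35], visited so far: [15, 8, 31, 5, 27, 45]
  queue [25, 28, 35] -> pop 25, enqueue [none], visited so far: [15, 8, 31, 5, 27, 45, 25]
  queue [28, 35] -> pop 28, enqueue [none], visited so far: [15, 8, 31, 5, 27, 45, 25, 28]
  queue [35] -> pop 35, enqueue [33], visited so far: [15, 8, 31, 5, 27, 45, 25, 28, 35]
  queue [33] -> pop 33, enqueue [none], visited so far: [15, 8, 31, 5, 27, 45, 25, 28, 35, 33]
Result: [15, 8, 31, 5, 27, 45, 25, 28, 35, 33]


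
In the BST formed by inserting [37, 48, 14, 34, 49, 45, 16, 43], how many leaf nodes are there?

Tree built from: [37, 48, 14, 34, 49, 45, 16, 43]
Tree (level-order array): [37, 14, 48, None, 34, 45, 49, 16, None, 43]
Rule: A leaf has 0 children.
Per-node child counts:
  node 37: 2 child(ren)
  node 14: 1 child(ren)
  node 34: 1 child(ren)
  node 16: 0 child(ren)
  node 48: 2 child(ren)
  node 45: 1 child(ren)
  node 43: 0 child(ren)
  node 49: 0 child(ren)
Matching nodes: [16, 43, 49]
Count of leaf nodes: 3


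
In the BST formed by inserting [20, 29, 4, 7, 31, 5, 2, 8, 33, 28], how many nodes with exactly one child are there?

Tree built from: [20, 29, 4, 7, 31, 5, 2, 8, 33, 28]
Tree (level-order array): [20, 4, 29, 2, 7, 28, 31, None, None, 5, 8, None, None, None, 33]
Rule: These are nodes with exactly 1 non-null child.
Per-node child counts:
  node 20: 2 child(ren)
  node 4: 2 child(ren)
  node 2: 0 child(ren)
  node 7: 2 child(ren)
  node 5: 0 child(ren)
  node 8: 0 child(ren)
  node 29: 2 child(ren)
  node 28: 0 child(ren)
  node 31: 1 child(ren)
  node 33: 0 child(ren)
Matching nodes: [31]
Count of nodes with exactly one child: 1


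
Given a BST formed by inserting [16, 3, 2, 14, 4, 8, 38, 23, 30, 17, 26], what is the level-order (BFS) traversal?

Tree insertion order: [16, 3, 2, 14, 4, 8, 38, 23, 30, 17, 26]
Tree (level-order array): [16, 3, 38, 2, 14, 23, None, None, None, 4, None, 17, 30, None, 8, None, None, 26]
BFS from the root, enqueuing left then right child of each popped node:
  queue [16] -> pop 16, enqueue [3, 38], visited so far: [16]
  queue [3, 38] -> pop 3, enqueue [2, 14], visited so far: [16, 3]
  queue [38, 2, 14] -> pop 38, enqueue [23], visited so far: [16, 3, 38]
  queue [2, 14, 23] -> pop 2, enqueue [none], visited so far: [16, 3, 38, 2]
  queue [14, 23] -> pop 14, enqueue [4], visited so far: [16, 3, 38, 2, 14]
  queue [23, 4] -> pop 23, enqueue [17, 30], visited so far: [16, 3, 38, 2, 14, 23]
  queue [4, 17, 30] -> pop 4, enqueue [8], visited so far: [16, 3, 38, 2, 14, 23, 4]
  queue [17, 30, 8] -> pop 17, enqueue [none], visited so far: [16, 3, 38, 2, 14, 23, 4, 17]
  queue [30, 8] -> pop 30, enqueue [26], visited so far: [16, 3, 38, 2, 14, 23, 4, 17, 30]
  queue [8, 26] -> pop 8, enqueue [none], visited so far: [16, 3, 38, 2, 14, 23, 4, 17, 30, 8]
  queue [26] -> pop 26, enqueue [none], visited so far: [16, 3, 38, 2, 14, 23, 4, 17, 30, 8, 26]
Result: [16, 3, 38, 2, 14, 23, 4, 17, 30, 8, 26]


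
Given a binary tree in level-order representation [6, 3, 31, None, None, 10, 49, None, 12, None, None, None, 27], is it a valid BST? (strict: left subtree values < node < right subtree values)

Level-order array: [6, 3, 31, None, None, 10, 49, None, 12, None, None, None, 27]
Validate using subtree bounds (lo, hi): at each node, require lo < value < hi,
then recurse left with hi=value and right with lo=value.
Preorder trace (stopping at first violation):
  at node 6 with bounds (-inf, +inf): OK
  at node 3 with bounds (-inf, 6): OK
  at node 31 with bounds (6, +inf): OK
  at node 10 with bounds (6, 31): OK
  at node 12 with bounds (10, 31): OK
  at node 27 with bounds (12, 31): OK
  at node 49 with bounds (31, +inf): OK
No violation found at any node.
Result: Valid BST


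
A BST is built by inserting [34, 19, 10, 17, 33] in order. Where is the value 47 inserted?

Starting tree (level order): [34, 19, None, 10, 33, None, 17]
Insertion path: 34
Result: insert 47 as right child of 34
Final tree (level order): [34, 19, 47, 10, 33, None, None, None, 17]


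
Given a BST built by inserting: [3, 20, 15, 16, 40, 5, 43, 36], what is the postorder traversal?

Tree insertion order: [3, 20, 15, 16, 40, 5, 43, 36]
Tree (level-order array): [3, None, 20, 15, 40, 5, 16, 36, 43]
Postorder traversal: [5, 16, 15, 36, 43, 40, 20, 3]


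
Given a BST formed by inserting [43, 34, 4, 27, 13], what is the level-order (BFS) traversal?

Tree insertion order: [43, 34, 4, 27, 13]
Tree (level-order array): [43, 34, None, 4, None, None, 27, 13]
BFS from the root, enqueuing left then right child of each popped node:
  queue [43] -> pop 43, enqueue [34], visited so far: [43]
  queue [34] -> pop 34, enqueue [4], visited so far: [43, 34]
  queue [4] -> pop 4, enqueue [27], visited so far: [43, 34, 4]
  queue [27] -> pop 27, enqueue [13], visited so far: [43, 34, 4, 27]
  queue [13] -> pop 13, enqueue [none], visited so far: [43, 34, 4, 27, 13]
Result: [43, 34, 4, 27, 13]


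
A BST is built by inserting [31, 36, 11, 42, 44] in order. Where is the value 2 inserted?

Starting tree (level order): [31, 11, 36, None, None, None, 42, None, 44]
Insertion path: 31 -> 11
Result: insert 2 as left child of 11
Final tree (level order): [31, 11, 36, 2, None, None, 42, None, None, None, 44]


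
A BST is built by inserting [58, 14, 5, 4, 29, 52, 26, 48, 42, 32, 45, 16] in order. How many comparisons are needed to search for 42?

Search path for 42: 58 -> 14 -> 29 -> 52 -> 48 -> 42
Found: True
Comparisons: 6


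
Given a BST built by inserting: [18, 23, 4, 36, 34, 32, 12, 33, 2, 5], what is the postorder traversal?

Tree insertion order: [18, 23, 4, 36, 34, 32, 12, 33, 2, 5]
Tree (level-order array): [18, 4, 23, 2, 12, None, 36, None, None, 5, None, 34, None, None, None, 32, None, None, 33]
Postorder traversal: [2, 5, 12, 4, 33, 32, 34, 36, 23, 18]


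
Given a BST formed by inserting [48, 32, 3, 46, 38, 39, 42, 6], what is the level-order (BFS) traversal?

Tree insertion order: [48, 32, 3, 46, 38, 39, 42, 6]
Tree (level-order array): [48, 32, None, 3, 46, None, 6, 38, None, None, None, None, 39, None, 42]
BFS from the root, enqueuing left then right child of each popped node:
  queue [48] -> pop 48, enqueue [32], visited so far: [48]
  queue [32] -> pop 32, enqueue [3, 46], visited so far: [48, 32]
  queue [3, 46] -> pop 3, enqueue [6], visited so far: [48, 32, 3]
  queue [46, 6] -> pop 46, enqueue [38], visited so far: [48, 32, 3, 46]
  queue [6, 38] -> pop 6, enqueue [none], visited so far: [48, 32, 3, 46, 6]
  queue [38] -> pop 38, enqueue [39], visited so far: [48, 32, 3, 46, 6, 38]
  queue [39] -> pop 39, enqueue [42], visited so far: [48, 32, 3, 46, 6, 38, 39]
  queue [42] -> pop 42, enqueue [none], visited so far: [48, 32, 3, 46, 6, 38, 39, 42]
Result: [48, 32, 3, 46, 6, 38, 39, 42]


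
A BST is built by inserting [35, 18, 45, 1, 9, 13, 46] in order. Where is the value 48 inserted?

Starting tree (level order): [35, 18, 45, 1, None, None, 46, None, 9, None, None, None, 13]
Insertion path: 35 -> 45 -> 46
Result: insert 48 as right child of 46
Final tree (level order): [35, 18, 45, 1, None, None, 46, None, 9, None, 48, None, 13]


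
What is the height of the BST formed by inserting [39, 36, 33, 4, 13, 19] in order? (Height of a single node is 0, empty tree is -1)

Insertion order: [39, 36, 33, 4, 13, 19]
Tree (level-order array): [39, 36, None, 33, None, 4, None, None, 13, None, 19]
Compute height bottom-up (empty subtree = -1):
  height(19) = 1 + max(-1, -1) = 0
  height(13) = 1 + max(-1, 0) = 1
  height(4) = 1 + max(-1, 1) = 2
  height(33) = 1 + max(2, -1) = 3
  height(36) = 1 + max(3, -1) = 4
  height(39) = 1 + max(4, -1) = 5
Height = 5


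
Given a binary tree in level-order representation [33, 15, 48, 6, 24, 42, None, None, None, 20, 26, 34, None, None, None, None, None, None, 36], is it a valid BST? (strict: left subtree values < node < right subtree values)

Level-order array: [33, 15, 48, 6, 24, 42, None, None, None, 20, 26, 34, None, None, None, None, None, None, 36]
Validate using subtree bounds (lo, hi): at each node, require lo < value < hi,
then recurse left with hi=value and right with lo=value.
Preorder trace (stopping at first violation):
  at node 33 with bounds (-inf, +inf): OK
  at node 15 with bounds (-inf, 33): OK
  at node 6 with bounds (-inf, 15): OK
  at node 24 with bounds (15, 33): OK
  at node 20 with bounds (15, 24): OK
  at node 26 with bounds (24, 33): OK
  at node 48 with bounds (33, +inf): OK
  at node 42 with bounds (33, 48): OK
  at node 34 with bounds (33, 42): OK
  at node 36 with bounds (34, 42): OK
No violation found at any node.
Result: Valid BST


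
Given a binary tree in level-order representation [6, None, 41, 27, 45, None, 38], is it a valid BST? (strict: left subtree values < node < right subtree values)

Level-order array: [6, None, 41, 27, 45, None, 38]
Validate using subtree bounds (lo, hi): at each node, require lo < value < hi,
then recurse left with hi=value and right with lo=value.
Preorder trace (stopping at first violation):
  at node 6 with bounds (-inf, +inf): OK
  at node 41 with bounds (6, +inf): OK
  at node 27 with bounds (6, 41): OK
  at node 38 with bounds (27, 41): OK
  at node 45 with bounds (41, +inf): OK
No violation found at any node.
Result: Valid BST


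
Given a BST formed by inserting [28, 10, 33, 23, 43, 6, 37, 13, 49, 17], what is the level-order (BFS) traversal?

Tree insertion order: [28, 10, 33, 23, 43, 6, 37, 13, 49, 17]
Tree (level-order array): [28, 10, 33, 6, 23, None, 43, None, None, 13, None, 37, 49, None, 17]
BFS from the root, enqueuing left then right child of each popped node:
  queue [28] -> pop 28, enqueue [10, 33], visited so far: [28]
  queue [10, 33] -> pop 10, enqueue [6, 23], visited so far: [28, 10]
  queue [33, 6, 23] -> pop 33, enqueue [43], visited so far: [28, 10, 33]
  queue [6, 23, 43] -> pop 6, enqueue [none], visited so far: [28, 10, 33, 6]
  queue [23, 43] -> pop 23, enqueue [13], visited so far: [28, 10, 33, 6, 23]
  queue [43, 13] -> pop 43, enqueue [37, 49], visited so far: [28, 10, 33, 6, 23, 43]
  queue [13, 37, 49] -> pop 13, enqueue [17], visited so far: [28, 10, 33, 6, 23, 43, 13]
  queue [37, 49, 17] -> pop 37, enqueue [none], visited so far: [28, 10, 33, 6, 23, 43, 13, 37]
  queue [49, 17] -> pop 49, enqueue [none], visited so far: [28, 10, 33, 6, 23, 43, 13, 37, 49]
  queue [17] -> pop 17, enqueue [none], visited so far: [28, 10, 33, 6, 23, 43, 13, 37, 49, 17]
Result: [28, 10, 33, 6, 23, 43, 13, 37, 49, 17]


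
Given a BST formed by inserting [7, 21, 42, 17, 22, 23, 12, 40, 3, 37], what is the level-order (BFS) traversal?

Tree insertion order: [7, 21, 42, 17, 22, 23, 12, 40, 3, 37]
Tree (level-order array): [7, 3, 21, None, None, 17, 42, 12, None, 22, None, None, None, None, 23, None, 40, 37]
BFS from the root, enqueuing left then right child of each popped node:
  queue [7] -> pop 7, enqueue [3, 21], visited so far: [7]
  queue [3, 21] -> pop 3, enqueue [none], visited so far: [7, 3]
  queue [21] -> pop 21, enqueue [17, 42], visited so far: [7, 3, 21]
  queue [17, 42] -> pop 17, enqueue [12], visited so far: [7, 3, 21, 17]
  queue [42, 12] -> pop 42, enqueue [22], visited so far: [7, 3, 21, 17, 42]
  queue [12, 22] -> pop 12, enqueue [none], visited so far: [7, 3, 21, 17, 42, 12]
  queue [22] -> pop 22, enqueue [23], visited so far: [7, 3, 21, 17, 42, 12, 22]
  queue [23] -> pop 23, enqueue [40], visited so far: [7, 3, 21, 17, 42, 12, 22, 23]
  queue [40] -> pop 40, enqueue [37], visited so far: [7, 3, 21, 17, 42, 12, 22, 23, 40]
  queue [37] -> pop 37, enqueue [none], visited so far: [7, 3, 21, 17, 42, 12, 22, 23, 40, 37]
Result: [7, 3, 21, 17, 42, 12, 22, 23, 40, 37]


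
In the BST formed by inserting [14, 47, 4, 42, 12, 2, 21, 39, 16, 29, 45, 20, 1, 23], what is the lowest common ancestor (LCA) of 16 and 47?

Tree insertion order: [14, 47, 4, 42, 12, 2, 21, 39, 16, 29, 45, 20, 1, 23]
Tree (level-order array): [14, 4, 47, 2, 12, 42, None, 1, None, None, None, 21, 45, None, None, 16, 39, None, None, None, 20, 29, None, None, None, 23]
In a BST, the LCA of p=16, q=47 is the first node v on the
root-to-leaf path with p <= v <= q (go left if both < v, right if both > v).
Walk from root:
  at 14: both 16 and 47 > 14, go right
  at 47: 16 <= 47 <= 47, this is the LCA
LCA = 47


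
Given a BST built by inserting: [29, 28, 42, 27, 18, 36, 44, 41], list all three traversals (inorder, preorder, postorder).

Tree insertion order: [29, 28, 42, 27, 18, 36, 44, 41]
Tree (level-order array): [29, 28, 42, 27, None, 36, 44, 18, None, None, 41]
Inorder (L, root, R): [18, 27, 28, 29, 36, 41, 42, 44]
Preorder (root, L, R): [29, 28, 27, 18, 42, 36, 41, 44]
Postorder (L, R, root): [18, 27, 28, 41, 36, 44, 42, 29]


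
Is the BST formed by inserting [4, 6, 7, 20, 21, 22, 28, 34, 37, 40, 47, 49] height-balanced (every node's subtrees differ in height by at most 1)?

Tree (level-order array): [4, None, 6, None, 7, None, 20, None, 21, None, 22, None, 28, None, 34, None, 37, None, 40, None, 47, None, 49]
Definition: a tree is height-balanced if, at every node, |h(left) - h(right)| <= 1 (empty subtree has height -1).
Bottom-up per-node check:
  node 49: h_left=-1, h_right=-1, diff=0 [OK], height=0
  node 47: h_left=-1, h_right=0, diff=1 [OK], height=1
  node 40: h_left=-1, h_right=1, diff=2 [FAIL (|-1-1|=2 > 1)], height=2
  node 37: h_left=-1, h_right=2, diff=3 [FAIL (|-1-2|=3 > 1)], height=3
  node 34: h_left=-1, h_right=3, diff=4 [FAIL (|-1-3|=4 > 1)], height=4
  node 28: h_left=-1, h_right=4, diff=5 [FAIL (|-1-4|=5 > 1)], height=5
  node 22: h_left=-1, h_right=5, diff=6 [FAIL (|-1-5|=6 > 1)], height=6
  node 21: h_left=-1, h_right=6, diff=7 [FAIL (|-1-6|=7 > 1)], height=7
  node 20: h_left=-1, h_right=7, diff=8 [FAIL (|-1-7|=8 > 1)], height=8
  node 7: h_left=-1, h_right=8, diff=9 [FAIL (|-1-8|=9 > 1)], height=9
  node 6: h_left=-1, h_right=9, diff=10 [FAIL (|-1-9|=10 > 1)], height=10
  node 4: h_left=-1, h_right=10, diff=11 [FAIL (|-1-10|=11 > 1)], height=11
Node 40 violates the condition: |-1 - 1| = 2 > 1.
Result: Not balanced


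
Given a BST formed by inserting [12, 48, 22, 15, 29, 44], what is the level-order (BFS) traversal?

Tree insertion order: [12, 48, 22, 15, 29, 44]
Tree (level-order array): [12, None, 48, 22, None, 15, 29, None, None, None, 44]
BFS from the root, enqueuing left then right child of each popped node:
  queue [12] -> pop 12, enqueue [48], visited so far: [12]
  queue [48] -> pop 48, enqueue [22], visited so far: [12, 48]
  queue [22] -> pop 22, enqueue [15, 29], visited so far: [12, 48, 22]
  queue [15, 29] -> pop 15, enqueue [none], visited so far: [12, 48, 22, 15]
  queue [29] -> pop 29, enqueue [44], visited so far: [12, 48, 22, 15, 29]
  queue [44] -> pop 44, enqueue [none], visited so far: [12, 48, 22, 15, 29, 44]
Result: [12, 48, 22, 15, 29, 44]


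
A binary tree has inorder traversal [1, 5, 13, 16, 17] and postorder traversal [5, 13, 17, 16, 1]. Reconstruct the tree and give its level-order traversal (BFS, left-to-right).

Inorder:   [1, 5, 13, 16, 17]
Postorder: [5, 13, 17, 16, 1]
Algorithm: postorder visits root last, so walk postorder right-to-left;
each value is the root of the current inorder slice — split it at that
value, recurse on the right subtree first, then the left.
Recursive splits:
  root=1; inorder splits into left=[], right=[5, 13, 16, 17]
  root=16; inorder splits into left=[5, 13], right=[17]
  root=17; inorder splits into left=[], right=[]
  root=13; inorder splits into left=[5], right=[]
  root=5; inorder splits into left=[], right=[]
Reconstructed level-order: [1, 16, 13, 17, 5]


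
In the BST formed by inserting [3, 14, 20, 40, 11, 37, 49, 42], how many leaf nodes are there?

Tree built from: [3, 14, 20, 40, 11, 37, 49, 42]
Tree (level-order array): [3, None, 14, 11, 20, None, None, None, 40, 37, 49, None, None, 42]
Rule: A leaf has 0 children.
Per-node child counts:
  node 3: 1 child(ren)
  node 14: 2 child(ren)
  node 11: 0 child(ren)
  node 20: 1 child(ren)
  node 40: 2 child(ren)
  node 37: 0 child(ren)
  node 49: 1 child(ren)
  node 42: 0 child(ren)
Matching nodes: [11, 37, 42]
Count of leaf nodes: 3


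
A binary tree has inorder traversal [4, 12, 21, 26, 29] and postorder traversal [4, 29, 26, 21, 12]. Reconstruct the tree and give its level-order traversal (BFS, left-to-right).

Inorder:   [4, 12, 21, 26, 29]
Postorder: [4, 29, 26, 21, 12]
Algorithm: postorder visits root last, so walk postorder right-to-left;
each value is the root of the current inorder slice — split it at that
value, recurse on the right subtree first, then the left.
Recursive splits:
  root=12; inorder splits into left=[4], right=[21, 26, 29]
  root=21; inorder splits into left=[], right=[26, 29]
  root=26; inorder splits into left=[], right=[29]
  root=29; inorder splits into left=[], right=[]
  root=4; inorder splits into left=[], right=[]
Reconstructed level-order: [12, 4, 21, 26, 29]


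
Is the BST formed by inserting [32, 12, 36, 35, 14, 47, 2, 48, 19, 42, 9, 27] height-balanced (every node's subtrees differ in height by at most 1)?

Tree (level-order array): [32, 12, 36, 2, 14, 35, 47, None, 9, None, 19, None, None, 42, 48, None, None, None, 27]
Definition: a tree is height-balanced if, at every node, |h(left) - h(right)| <= 1 (empty subtree has height -1).
Bottom-up per-node check:
  node 9: h_left=-1, h_right=-1, diff=0 [OK], height=0
  node 2: h_left=-1, h_right=0, diff=1 [OK], height=1
  node 27: h_left=-1, h_right=-1, diff=0 [OK], height=0
  node 19: h_left=-1, h_right=0, diff=1 [OK], height=1
  node 14: h_left=-1, h_right=1, diff=2 [FAIL (|-1-1|=2 > 1)], height=2
  node 12: h_left=1, h_right=2, diff=1 [OK], height=3
  node 35: h_left=-1, h_right=-1, diff=0 [OK], height=0
  node 42: h_left=-1, h_right=-1, diff=0 [OK], height=0
  node 48: h_left=-1, h_right=-1, diff=0 [OK], height=0
  node 47: h_left=0, h_right=0, diff=0 [OK], height=1
  node 36: h_left=0, h_right=1, diff=1 [OK], height=2
  node 32: h_left=3, h_right=2, diff=1 [OK], height=4
Node 14 violates the condition: |-1 - 1| = 2 > 1.
Result: Not balanced


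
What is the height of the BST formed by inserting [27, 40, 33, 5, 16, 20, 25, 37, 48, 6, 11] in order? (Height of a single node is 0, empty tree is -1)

Insertion order: [27, 40, 33, 5, 16, 20, 25, 37, 48, 6, 11]
Tree (level-order array): [27, 5, 40, None, 16, 33, 48, 6, 20, None, 37, None, None, None, 11, None, 25]
Compute height bottom-up (empty subtree = -1):
  height(11) = 1 + max(-1, -1) = 0
  height(6) = 1 + max(-1, 0) = 1
  height(25) = 1 + max(-1, -1) = 0
  height(20) = 1 + max(-1, 0) = 1
  height(16) = 1 + max(1, 1) = 2
  height(5) = 1 + max(-1, 2) = 3
  height(37) = 1 + max(-1, -1) = 0
  height(33) = 1 + max(-1, 0) = 1
  height(48) = 1 + max(-1, -1) = 0
  height(40) = 1 + max(1, 0) = 2
  height(27) = 1 + max(3, 2) = 4
Height = 4


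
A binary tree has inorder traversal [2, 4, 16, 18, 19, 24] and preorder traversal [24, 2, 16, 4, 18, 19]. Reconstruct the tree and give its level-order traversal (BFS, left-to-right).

Inorder:  [2, 4, 16, 18, 19, 24]
Preorder: [24, 2, 16, 4, 18, 19]
Algorithm: preorder visits root first, so consume preorder in order;
for each root, split the current inorder slice at that value into
left-subtree inorder and right-subtree inorder, then recurse.
Recursive splits:
  root=24; inorder splits into left=[2, 4, 16, 18, 19], right=[]
  root=2; inorder splits into left=[], right=[4, 16, 18, 19]
  root=16; inorder splits into left=[4], right=[18, 19]
  root=4; inorder splits into left=[], right=[]
  root=18; inorder splits into left=[], right=[19]
  root=19; inorder splits into left=[], right=[]
Reconstructed level-order: [24, 2, 16, 4, 18, 19]


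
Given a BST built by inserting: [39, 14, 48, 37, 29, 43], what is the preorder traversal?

Tree insertion order: [39, 14, 48, 37, 29, 43]
Tree (level-order array): [39, 14, 48, None, 37, 43, None, 29]
Preorder traversal: [39, 14, 37, 29, 48, 43]


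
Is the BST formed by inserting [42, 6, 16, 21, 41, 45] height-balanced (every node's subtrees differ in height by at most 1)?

Tree (level-order array): [42, 6, 45, None, 16, None, None, None, 21, None, 41]
Definition: a tree is height-balanced if, at every node, |h(left) - h(right)| <= 1 (empty subtree has height -1).
Bottom-up per-node check:
  node 41: h_left=-1, h_right=-1, diff=0 [OK], height=0
  node 21: h_left=-1, h_right=0, diff=1 [OK], height=1
  node 16: h_left=-1, h_right=1, diff=2 [FAIL (|-1-1|=2 > 1)], height=2
  node 6: h_left=-1, h_right=2, diff=3 [FAIL (|-1-2|=3 > 1)], height=3
  node 45: h_left=-1, h_right=-1, diff=0 [OK], height=0
  node 42: h_left=3, h_right=0, diff=3 [FAIL (|3-0|=3 > 1)], height=4
Node 16 violates the condition: |-1 - 1| = 2 > 1.
Result: Not balanced
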